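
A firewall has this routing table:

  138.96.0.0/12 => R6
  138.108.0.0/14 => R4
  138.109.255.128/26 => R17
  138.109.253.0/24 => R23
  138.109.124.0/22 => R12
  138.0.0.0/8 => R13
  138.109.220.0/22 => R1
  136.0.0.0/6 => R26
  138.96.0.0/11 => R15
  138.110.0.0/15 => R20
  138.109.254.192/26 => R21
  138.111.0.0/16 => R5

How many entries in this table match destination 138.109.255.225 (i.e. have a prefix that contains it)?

Prefixes containing 138.109.255.225:
  136.0.0.0/6 (136.0.0.0 - 139.255.255.255)
  138.0.0.0/8 (138.0.0.0 - 138.255.255.255)
  138.96.0.0/11 (138.96.0.0 - 138.127.255.255)
  138.96.0.0/12 (138.96.0.0 - 138.111.255.255)
  138.108.0.0/14 (138.108.0.0 - 138.111.255.255)
Total matching entries: 5.

5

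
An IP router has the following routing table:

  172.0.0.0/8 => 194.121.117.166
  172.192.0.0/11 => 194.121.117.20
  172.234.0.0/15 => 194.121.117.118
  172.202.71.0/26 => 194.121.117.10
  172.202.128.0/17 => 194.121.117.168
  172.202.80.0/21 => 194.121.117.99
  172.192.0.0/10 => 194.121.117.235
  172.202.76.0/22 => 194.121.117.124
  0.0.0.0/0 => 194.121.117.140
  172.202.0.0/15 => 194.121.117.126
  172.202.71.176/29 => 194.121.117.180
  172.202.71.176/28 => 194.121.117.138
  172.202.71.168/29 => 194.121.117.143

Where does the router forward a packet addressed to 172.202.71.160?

194.121.117.126

Routes whose prefix contains 172.202.71.160:
  0.0.0.0/0 (default, matches everything) -> 194.121.117.140
  172.0.0.0/8 (172.0.0.0 - 172.255.255.255) -> 194.121.117.166
  172.192.0.0/10 (172.192.0.0 - 172.255.255.255) -> 194.121.117.235
  172.192.0.0/11 (172.192.0.0 - 172.223.255.255) -> 194.121.117.20
  172.202.0.0/15 (172.202.0.0 - 172.203.255.255) -> 194.121.117.126
More-specific entries that do NOT match:
  172.202.71.176/29 (172.202.71.176 - 172.202.71.183) does not contain 172.202.71.160
  172.202.71.168/29 (172.202.71.168 - 172.202.71.175) does not contain 172.202.71.160
  172.202.71.176/28 (172.202.71.176 - 172.202.71.191) does not contain 172.202.71.160
  172.202.71.0/26 (172.202.71.0 - 172.202.71.63) does not contain 172.202.71.160
  172.202.76.0/22 (172.202.76.0 - 172.202.79.255) does not contain 172.202.71.160
  172.202.80.0/21 (172.202.80.0 - 172.202.87.255) does not contain 172.202.71.160
  172.202.128.0/17 (172.202.128.0 - 172.202.255.255) does not contain 172.202.71.160
Longest matching prefix is /15 -> next hop 194.121.117.126.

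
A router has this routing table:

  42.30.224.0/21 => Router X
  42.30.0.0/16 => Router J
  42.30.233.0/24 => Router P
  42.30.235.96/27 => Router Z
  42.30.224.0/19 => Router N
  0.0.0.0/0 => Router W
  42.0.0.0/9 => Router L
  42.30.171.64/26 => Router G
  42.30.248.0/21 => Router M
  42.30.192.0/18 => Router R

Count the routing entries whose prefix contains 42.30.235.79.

Prefixes containing 42.30.235.79:
  0.0.0.0/0 (default, matches everything)
  42.0.0.0/9 (42.0.0.0 - 42.127.255.255)
  42.30.0.0/16 (42.30.0.0 - 42.30.255.255)
  42.30.192.0/18 (42.30.192.0 - 42.30.255.255)
  42.30.224.0/19 (42.30.224.0 - 42.30.255.255)
Total matching entries: 5.

5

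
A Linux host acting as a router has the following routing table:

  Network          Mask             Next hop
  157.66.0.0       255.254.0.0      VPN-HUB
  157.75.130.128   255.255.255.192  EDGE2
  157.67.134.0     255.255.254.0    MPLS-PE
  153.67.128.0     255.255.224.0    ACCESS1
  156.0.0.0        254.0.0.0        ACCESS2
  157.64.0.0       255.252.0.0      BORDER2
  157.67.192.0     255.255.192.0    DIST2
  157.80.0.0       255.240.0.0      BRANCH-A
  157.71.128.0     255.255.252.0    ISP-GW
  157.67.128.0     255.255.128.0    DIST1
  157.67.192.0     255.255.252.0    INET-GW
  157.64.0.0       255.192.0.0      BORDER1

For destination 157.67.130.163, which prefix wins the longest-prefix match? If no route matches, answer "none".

Entries matching 157.67.130.163:
  156.0.0.0/7 (156.0.0.0 - 157.255.255.255)
  157.64.0.0/10 (157.64.0.0 - 157.127.255.255)
  157.64.0.0/14 (157.64.0.0 - 157.67.255.255)
  157.66.0.0/15 (157.66.0.0 - 157.67.255.255)
  157.67.128.0/17 (157.67.128.0 - 157.67.255.255)
Most specific is 157.67.128.0/17.

157.67.128.0/17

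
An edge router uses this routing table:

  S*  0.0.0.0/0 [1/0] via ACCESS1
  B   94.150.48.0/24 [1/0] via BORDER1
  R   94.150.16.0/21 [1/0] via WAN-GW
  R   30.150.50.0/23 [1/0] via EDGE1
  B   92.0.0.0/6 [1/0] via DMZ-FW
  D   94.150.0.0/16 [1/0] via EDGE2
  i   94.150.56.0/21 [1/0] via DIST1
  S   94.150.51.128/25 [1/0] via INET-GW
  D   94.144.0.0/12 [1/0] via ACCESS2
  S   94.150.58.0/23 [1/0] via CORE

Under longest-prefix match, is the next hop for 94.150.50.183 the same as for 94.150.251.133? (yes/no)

94.150.50.183: longest match 94.150.0.0/16 -> EDGE2
94.150.251.133: longest match 94.150.0.0/16 -> EDGE2

yes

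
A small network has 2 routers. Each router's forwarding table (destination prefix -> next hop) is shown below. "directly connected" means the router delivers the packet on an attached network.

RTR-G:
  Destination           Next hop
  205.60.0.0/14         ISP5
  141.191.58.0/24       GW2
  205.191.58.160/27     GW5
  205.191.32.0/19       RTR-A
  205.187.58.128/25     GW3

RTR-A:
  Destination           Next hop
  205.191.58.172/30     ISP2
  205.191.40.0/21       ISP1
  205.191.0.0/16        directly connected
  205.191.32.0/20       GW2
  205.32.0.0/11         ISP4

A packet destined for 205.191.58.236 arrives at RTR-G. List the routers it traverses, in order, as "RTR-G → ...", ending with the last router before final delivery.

RTR-G → RTR-A

At RTR-G: longest match for 205.191.58.236 is 205.191.32.0/19 -> RTR-A
At RTR-A: longest match for 205.191.58.236 is 205.191.0.0/16 -> directly connected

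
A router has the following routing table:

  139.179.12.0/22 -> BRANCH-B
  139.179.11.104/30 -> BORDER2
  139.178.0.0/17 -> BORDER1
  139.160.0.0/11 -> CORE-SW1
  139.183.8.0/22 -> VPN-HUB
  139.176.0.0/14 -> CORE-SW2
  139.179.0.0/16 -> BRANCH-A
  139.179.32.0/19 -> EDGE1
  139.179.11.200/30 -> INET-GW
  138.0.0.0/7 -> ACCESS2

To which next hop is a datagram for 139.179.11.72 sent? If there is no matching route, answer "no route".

BRANCH-A

Routes whose prefix contains 139.179.11.72:
  138.0.0.0/7 (138.0.0.0 - 139.255.255.255) -> ACCESS2
  139.160.0.0/11 (139.160.0.0 - 139.191.255.255) -> CORE-SW1
  139.176.0.0/14 (139.176.0.0 - 139.179.255.255) -> CORE-SW2
  139.179.0.0/16 (139.179.0.0 - 139.179.255.255) -> BRANCH-A
More-specific entries that do NOT match:
  139.179.11.104/30 (139.179.11.104 - 139.179.11.107) does not contain 139.179.11.72
  139.179.11.200/30 (139.179.11.200 - 139.179.11.203) does not contain 139.179.11.72
  139.179.12.0/22 (139.179.12.0 - 139.179.15.255) does not contain 139.179.11.72
  139.183.8.0/22 (139.183.8.0 - 139.183.11.255) does not contain 139.179.11.72
  139.179.32.0/19 (139.179.32.0 - 139.179.63.255) does not contain 139.179.11.72
  139.178.0.0/17 (139.178.0.0 - 139.178.127.255) does not contain 139.179.11.72
Longest matching prefix is /16 -> next hop BRANCH-A.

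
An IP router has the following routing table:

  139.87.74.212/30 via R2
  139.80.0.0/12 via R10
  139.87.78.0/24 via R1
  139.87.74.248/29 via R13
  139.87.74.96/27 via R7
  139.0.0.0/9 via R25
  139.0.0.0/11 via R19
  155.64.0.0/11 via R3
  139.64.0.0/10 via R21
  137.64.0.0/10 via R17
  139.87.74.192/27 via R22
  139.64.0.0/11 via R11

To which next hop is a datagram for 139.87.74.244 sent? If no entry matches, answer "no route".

Routes whose prefix contains 139.87.74.244:
  139.0.0.0/9 (139.0.0.0 - 139.127.255.255) -> R25
  139.64.0.0/10 (139.64.0.0 - 139.127.255.255) -> R21
  139.64.0.0/11 (139.64.0.0 - 139.95.255.255) -> R11
  139.80.0.0/12 (139.80.0.0 - 139.95.255.255) -> R10
More-specific entries that do NOT match:
  139.87.74.212/30 (139.87.74.212 - 139.87.74.215) does not contain 139.87.74.244
  139.87.74.248/29 (139.87.74.248 - 139.87.74.255) does not contain 139.87.74.244
  139.87.74.96/27 (139.87.74.96 - 139.87.74.127) does not contain 139.87.74.244
  139.87.74.192/27 (139.87.74.192 - 139.87.74.223) does not contain 139.87.74.244
  139.87.78.0/24 (139.87.78.0 - 139.87.78.255) does not contain 139.87.74.244
Longest matching prefix is /12 -> next hop R10.

R10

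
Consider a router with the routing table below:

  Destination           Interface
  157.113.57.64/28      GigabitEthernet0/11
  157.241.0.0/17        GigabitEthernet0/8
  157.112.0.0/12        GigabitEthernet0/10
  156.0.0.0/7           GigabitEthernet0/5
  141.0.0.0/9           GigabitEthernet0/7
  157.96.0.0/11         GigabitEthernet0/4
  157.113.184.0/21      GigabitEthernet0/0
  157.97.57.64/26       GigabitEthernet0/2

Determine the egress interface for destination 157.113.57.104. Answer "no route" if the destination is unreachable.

Routes whose prefix contains 157.113.57.104:
  156.0.0.0/7 (156.0.0.0 - 157.255.255.255) -> GigabitEthernet0/5
  157.96.0.0/11 (157.96.0.0 - 157.127.255.255) -> GigabitEthernet0/4
  157.112.0.0/12 (157.112.0.0 - 157.127.255.255) -> GigabitEthernet0/10
More-specific entries that do NOT match:
  157.113.57.64/28 (157.113.57.64 - 157.113.57.79) does not contain 157.113.57.104
  157.97.57.64/26 (157.97.57.64 - 157.97.57.127) does not contain 157.113.57.104
  157.113.184.0/21 (157.113.184.0 - 157.113.191.255) does not contain 157.113.57.104
  157.241.0.0/17 (157.241.0.0 - 157.241.127.255) does not contain 157.113.57.104
Longest matching prefix is /12 -> interface GigabitEthernet0/10.

GigabitEthernet0/10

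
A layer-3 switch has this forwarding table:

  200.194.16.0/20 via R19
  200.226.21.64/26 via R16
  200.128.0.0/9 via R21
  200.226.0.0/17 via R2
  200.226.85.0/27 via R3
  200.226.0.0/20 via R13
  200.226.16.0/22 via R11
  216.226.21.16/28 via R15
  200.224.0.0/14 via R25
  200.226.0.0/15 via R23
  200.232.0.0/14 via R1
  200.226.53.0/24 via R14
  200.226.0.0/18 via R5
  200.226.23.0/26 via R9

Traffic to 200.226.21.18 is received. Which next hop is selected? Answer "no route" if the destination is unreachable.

R5

Routes whose prefix contains 200.226.21.18:
  200.128.0.0/9 (200.128.0.0 - 200.255.255.255) -> R21
  200.224.0.0/14 (200.224.0.0 - 200.227.255.255) -> R25
  200.226.0.0/15 (200.226.0.0 - 200.227.255.255) -> R23
  200.226.0.0/17 (200.226.0.0 - 200.226.127.255) -> R2
  200.226.0.0/18 (200.226.0.0 - 200.226.63.255) -> R5
More-specific entries that do NOT match:
  216.226.21.16/28 (216.226.21.16 - 216.226.21.31) does not contain 200.226.21.18
  200.226.85.0/27 (200.226.85.0 - 200.226.85.31) does not contain 200.226.21.18
  200.226.21.64/26 (200.226.21.64 - 200.226.21.127) does not contain 200.226.21.18
  200.226.23.0/26 (200.226.23.0 - 200.226.23.63) does not contain 200.226.21.18
  200.226.53.0/24 (200.226.53.0 - 200.226.53.255) does not contain 200.226.21.18
  200.226.16.0/22 (200.226.16.0 - 200.226.19.255) does not contain 200.226.21.18
  200.194.16.0/20 (200.194.16.0 - 200.194.31.255) does not contain 200.226.21.18
  200.226.0.0/20 (200.226.0.0 - 200.226.15.255) does not contain 200.226.21.18
Longest matching prefix is /18 -> next hop R5.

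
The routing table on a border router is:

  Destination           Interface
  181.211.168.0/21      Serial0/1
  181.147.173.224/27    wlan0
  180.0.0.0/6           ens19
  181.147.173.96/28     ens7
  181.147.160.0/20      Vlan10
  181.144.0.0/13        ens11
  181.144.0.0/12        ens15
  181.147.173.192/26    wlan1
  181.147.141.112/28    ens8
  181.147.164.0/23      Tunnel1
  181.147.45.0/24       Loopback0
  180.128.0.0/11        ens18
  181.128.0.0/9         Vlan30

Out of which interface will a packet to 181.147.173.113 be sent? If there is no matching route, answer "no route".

Vlan10

Routes whose prefix contains 181.147.173.113:
  180.0.0.0/6 (180.0.0.0 - 183.255.255.255) -> ens19
  181.128.0.0/9 (181.128.0.0 - 181.255.255.255) -> Vlan30
  181.144.0.0/12 (181.144.0.0 - 181.159.255.255) -> ens15
  181.144.0.0/13 (181.144.0.0 - 181.151.255.255) -> ens11
  181.147.160.0/20 (181.147.160.0 - 181.147.175.255) -> Vlan10
More-specific entries that do NOT match:
  181.147.173.96/28 (181.147.173.96 - 181.147.173.111) does not contain 181.147.173.113
  181.147.141.112/28 (181.147.141.112 - 181.147.141.127) does not contain 181.147.173.113
  181.147.173.224/27 (181.147.173.224 - 181.147.173.255) does not contain 181.147.173.113
  181.147.173.192/26 (181.147.173.192 - 181.147.173.255) does not contain 181.147.173.113
  181.147.45.0/24 (181.147.45.0 - 181.147.45.255) does not contain 181.147.173.113
  181.147.164.0/23 (181.147.164.0 - 181.147.165.255) does not contain 181.147.173.113
  181.211.168.0/21 (181.211.168.0 - 181.211.175.255) does not contain 181.147.173.113
Longest matching prefix is /20 -> interface Vlan10.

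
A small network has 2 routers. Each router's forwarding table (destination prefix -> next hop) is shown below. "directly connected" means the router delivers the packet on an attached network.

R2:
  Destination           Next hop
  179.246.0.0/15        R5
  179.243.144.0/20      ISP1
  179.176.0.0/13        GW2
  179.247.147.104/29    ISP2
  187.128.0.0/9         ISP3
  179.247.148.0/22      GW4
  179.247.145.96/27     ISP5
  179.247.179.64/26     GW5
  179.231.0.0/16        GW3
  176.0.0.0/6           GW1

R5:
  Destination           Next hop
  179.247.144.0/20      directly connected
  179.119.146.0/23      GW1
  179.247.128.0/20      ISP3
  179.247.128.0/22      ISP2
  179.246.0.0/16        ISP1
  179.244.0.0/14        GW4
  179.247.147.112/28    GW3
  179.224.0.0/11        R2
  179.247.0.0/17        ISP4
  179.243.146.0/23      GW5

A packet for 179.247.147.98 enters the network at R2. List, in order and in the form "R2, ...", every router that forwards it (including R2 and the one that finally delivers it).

R2, R5

At R2: longest match for 179.247.147.98 is 179.246.0.0/15 -> R5
At R5: longest match for 179.247.147.98 is 179.247.144.0/20 -> directly connected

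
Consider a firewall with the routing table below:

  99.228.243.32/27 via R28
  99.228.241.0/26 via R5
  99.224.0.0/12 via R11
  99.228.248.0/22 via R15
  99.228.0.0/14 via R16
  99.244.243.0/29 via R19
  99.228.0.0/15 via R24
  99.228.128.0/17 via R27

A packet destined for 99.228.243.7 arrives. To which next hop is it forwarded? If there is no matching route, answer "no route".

Routes whose prefix contains 99.228.243.7:
  99.224.0.0/12 (99.224.0.0 - 99.239.255.255) -> R11
  99.228.0.0/14 (99.228.0.0 - 99.231.255.255) -> R16
  99.228.0.0/15 (99.228.0.0 - 99.229.255.255) -> R24
  99.228.128.0/17 (99.228.128.0 - 99.228.255.255) -> R27
More-specific entries that do NOT match:
  99.244.243.0/29 (99.244.243.0 - 99.244.243.7) does not contain 99.228.243.7
  99.228.243.32/27 (99.228.243.32 - 99.228.243.63) does not contain 99.228.243.7
  99.228.241.0/26 (99.228.241.0 - 99.228.241.63) does not contain 99.228.243.7
  99.228.248.0/22 (99.228.248.0 - 99.228.251.255) does not contain 99.228.243.7
Longest matching prefix is /17 -> next hop R27.

R27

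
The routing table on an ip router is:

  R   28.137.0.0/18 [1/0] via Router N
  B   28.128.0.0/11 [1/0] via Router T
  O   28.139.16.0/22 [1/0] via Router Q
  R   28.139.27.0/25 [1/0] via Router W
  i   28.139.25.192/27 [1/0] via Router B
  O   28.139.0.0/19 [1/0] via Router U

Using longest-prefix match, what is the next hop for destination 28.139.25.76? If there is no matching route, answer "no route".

Router U

Routes whose prefix contains 28.139.25.76:
  28.128.0.0/11 (28.128.0.0 - 28.159.255.255) -> Router T
  28.139.0.0/19 (28.139.0.0 - 28.139.31.255) -> Router U
More-specific entries that do NOT match:
  28.139.25.192/27 (28.139.25.192 - 28.139.25.223) does not contain 28.139.25.76
  28.139.27.0/25 (28.139.27.0 - 28.139.27.127) does not contain 28.139.25.76
  28.139.16.0/22 (28.139.16.0 - 28.139.19.255) does not contain 28.139.25.76
Longest matching prefix is /19 -> next hop Router U.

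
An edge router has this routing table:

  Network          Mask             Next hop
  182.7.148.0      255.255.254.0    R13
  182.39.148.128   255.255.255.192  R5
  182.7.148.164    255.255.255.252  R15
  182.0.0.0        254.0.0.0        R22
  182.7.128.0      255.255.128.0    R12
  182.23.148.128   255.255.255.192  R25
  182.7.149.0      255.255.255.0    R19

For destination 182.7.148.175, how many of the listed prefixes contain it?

Prefixes containing 182.7.148.175:
  182.0.0.0/7 (182.0.0.0 - 183.255.255.255)
  182.7.128.0/17 (182.7.128.0 - 182.7.255.255)
  182.7.148.0/23 (182.7.148.0 - 182.7.149.255)
Total matching entries: 3.

3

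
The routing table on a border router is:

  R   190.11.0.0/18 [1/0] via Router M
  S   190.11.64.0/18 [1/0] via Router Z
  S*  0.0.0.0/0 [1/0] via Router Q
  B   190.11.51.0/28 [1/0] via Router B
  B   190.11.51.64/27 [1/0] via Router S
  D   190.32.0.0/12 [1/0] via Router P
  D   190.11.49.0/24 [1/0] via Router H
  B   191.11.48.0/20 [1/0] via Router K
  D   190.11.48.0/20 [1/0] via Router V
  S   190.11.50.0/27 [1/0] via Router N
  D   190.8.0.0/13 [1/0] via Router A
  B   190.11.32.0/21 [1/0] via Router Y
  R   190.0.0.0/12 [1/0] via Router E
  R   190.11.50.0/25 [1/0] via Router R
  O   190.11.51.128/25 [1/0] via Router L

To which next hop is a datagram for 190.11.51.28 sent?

Router V

Routes whose prefix contains 190.11.51.28:
  0.0.0.0/0 (default, matches everything) -> Router Q
  190.0.0.0/12 (190.0.0.0 - 190.15.255.255) -> Router E
  190.8.0.0/13 (190.8.0.0 - 190.15.255.255) -> Router A
  190.11.0.0/18 (190.11.0.0 - 190.11.63.255) -> Router M
  190.11.48.0/20 (190.11.48.0 - 190.11.63.255) -> Router V
More-specific entries that do NOT match:
  190.11.51.0/28 (190.11.51.0 - 190.11.51.15) does not contain 190.11.51.28
  190.11.51.64/27 (190.11.51.64 - 190.11.51.95) does not contain 190.11.51.28
  190.11.50.0/27 (190.11.50.0 - 190.11.50.31) does not contain 190.11.51.28
  190.11.50.0/25 (190.11.50.0 - 190.11.50.127) does not contain 190.11.51.28
  190.11.51.128/25 (190.11.51.128 - 190.11.51.255) does not contain 190.11.51.28
  190.11.49.0/24 (190.11.49.0 - 190.11.49.255) does not contain 190.11.51.28
  190.11.32.0/21 (190.11.32.0 - 190.11.39.255) does not contain 190.11.51.28
Longest matching prefix is /20 -> next hop Router V.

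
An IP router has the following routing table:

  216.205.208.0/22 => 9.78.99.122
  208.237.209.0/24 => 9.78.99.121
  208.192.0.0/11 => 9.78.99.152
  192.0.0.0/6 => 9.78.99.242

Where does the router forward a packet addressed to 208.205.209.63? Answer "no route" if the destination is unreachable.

9.78.99.152

Routes whose prefix contains 208.205.209.63:
  208.192.0.0/11 (208.192.0.0 - 208.223.255.255) -> 9.78.99.152
More-specific entries that do NOT match:
  208.237.209.0/24 (208.237.209.0 - 208.237.209.255) does not contain 208.205.209.63
  216.205.208.0/22 (216.205.208.0 - 216.205.211.255) does not contain 208.205.209.63
Longest matching prefix is /11 -> next hop 9.78.99.152.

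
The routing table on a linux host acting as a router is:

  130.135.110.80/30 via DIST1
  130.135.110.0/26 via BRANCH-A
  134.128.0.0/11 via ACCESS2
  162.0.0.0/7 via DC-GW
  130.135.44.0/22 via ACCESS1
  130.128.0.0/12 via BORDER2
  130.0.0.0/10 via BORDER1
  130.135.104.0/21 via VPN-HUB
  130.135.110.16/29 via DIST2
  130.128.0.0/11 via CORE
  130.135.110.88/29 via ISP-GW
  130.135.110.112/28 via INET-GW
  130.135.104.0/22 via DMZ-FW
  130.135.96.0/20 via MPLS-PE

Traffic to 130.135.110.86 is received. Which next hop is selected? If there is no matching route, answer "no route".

Routes whose prefix contains 130.135.110.86:
  130.128.0.0/11 (130.128.0.0 - 130.159.255.255) -> CORE
  130.128.0.0/12 (130.128.0.0 - 130.143.255.255) -> BORDER2
  130.135.96.0/20 (130.135.96.0 - 130.135.111.255) -> MPLS-PE
  130.135.104.0/21 (130.135.104.0 - 130.135.111.255) -> VPN-HUB
More-specific entries that do NOT match:
  130.135.110.80/30 (130.135.110.80 - 130.135.110.83) does not contain 130.135.110.86
  130.135.110.16/29 (130.135.110.16 - 130.135.110.23) does not contain 130.135.110.86
  130.135.110.88/29 (130.135.110.88 - 130.135.110.95) does not contain 130.135.110.86
  130.135.110.112/28 (130.135.110.112 - 130.135.110.127) does not contain 130.135.110.86
  130.135.110.0/26 (130.135.110.0 - 130.135.110.63) does not contain 130.135.110.86
  130.135.44.0/22 (130.135.44.0 - 130.135.47.255) does not contain 130.135.110.86
  130.135.104.0/22 (130.135.104.0 - 130.135.107.255) does not contain 130.135.110.86
Longest matching prefix is /21 -> next hop VPN-HUB.

VPN-HUB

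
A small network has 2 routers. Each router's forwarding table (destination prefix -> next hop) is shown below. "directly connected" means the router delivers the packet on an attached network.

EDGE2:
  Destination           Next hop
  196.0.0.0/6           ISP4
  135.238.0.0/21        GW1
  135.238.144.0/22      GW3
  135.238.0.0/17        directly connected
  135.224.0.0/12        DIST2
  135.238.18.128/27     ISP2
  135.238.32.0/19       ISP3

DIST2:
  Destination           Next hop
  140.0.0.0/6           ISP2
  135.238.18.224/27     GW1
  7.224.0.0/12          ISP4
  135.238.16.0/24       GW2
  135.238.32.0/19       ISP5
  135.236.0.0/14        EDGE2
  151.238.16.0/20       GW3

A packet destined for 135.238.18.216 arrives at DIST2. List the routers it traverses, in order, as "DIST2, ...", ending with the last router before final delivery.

At DIST2: longest match for 135.238.18.216 is 135.236.0.0/14 -> EDGE2
At EDGE2: longest match for 135.238.18.216 is 135.238.0.0/17 -> directly connected

DIST2, EDGE2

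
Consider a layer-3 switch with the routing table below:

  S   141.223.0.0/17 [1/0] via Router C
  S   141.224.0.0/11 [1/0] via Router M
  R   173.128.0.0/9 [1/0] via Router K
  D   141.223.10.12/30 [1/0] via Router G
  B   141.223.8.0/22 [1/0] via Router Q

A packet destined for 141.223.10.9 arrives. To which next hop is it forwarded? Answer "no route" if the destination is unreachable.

Routes whose prefix contains 141.223.10.9:
  141.223.0.0/17 (141.223.0.0 - 141.223.127.255) -> Router C
  141.223.8.0/22 (141.223.8.0 - 141.223.11.255) -> Router Q
More-specific entries that do NOT match:
  141.223.10.12/30 (141.223.10.12 - 141.223.10.15) does not contain 141.223.10.9
Longest matching prefix is /22 -> next hop Router Q.

Router Q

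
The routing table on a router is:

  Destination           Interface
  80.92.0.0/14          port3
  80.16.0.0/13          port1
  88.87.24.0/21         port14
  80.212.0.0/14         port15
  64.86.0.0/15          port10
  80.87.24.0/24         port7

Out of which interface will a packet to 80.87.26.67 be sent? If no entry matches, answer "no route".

no route

No entry's prefix contains 80.87.26.67; there is no default route.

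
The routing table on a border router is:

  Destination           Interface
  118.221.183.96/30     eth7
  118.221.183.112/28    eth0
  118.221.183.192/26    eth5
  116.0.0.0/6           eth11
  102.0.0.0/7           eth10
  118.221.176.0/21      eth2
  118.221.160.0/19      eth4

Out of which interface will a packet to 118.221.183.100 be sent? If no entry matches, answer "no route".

eth2

Routes whose prefix contains 118.221.183.100:
  116.0.0.0/6 (116.0.0.0 - 119.255.255.255) -> eth11
  118.221.160.0/19 (118.221.160.0 - 118.221.191.255) -> eth4
  118.221.176.0/21 (118.221.176.0 - 118.221.183.255) -> eth2
More-specific entries that do NOT match:
  118.221.183.96/30 (118.221.183.96 - 118.221.183.99) does not contain 118.221.183.100
  118.221.183.112/28 (118.221.183.112 - 118.221.183.127) does not contain 118.221.183.100
  118.221.183.192/26 (118.221.183.192 - 118.221.183.255) does not contain 118.221.183.100
Longest matching prefix is /21 -> interface eth2.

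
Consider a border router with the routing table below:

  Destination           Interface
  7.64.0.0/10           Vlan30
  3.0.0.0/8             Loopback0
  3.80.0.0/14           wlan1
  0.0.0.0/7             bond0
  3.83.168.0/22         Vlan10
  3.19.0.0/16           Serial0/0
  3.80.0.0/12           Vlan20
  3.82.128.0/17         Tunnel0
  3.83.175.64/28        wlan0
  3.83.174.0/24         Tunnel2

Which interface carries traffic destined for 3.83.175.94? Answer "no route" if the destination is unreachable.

Routes whose prefix contains 3.83.175.94:
  3.0.0.0/8 (3.0.0.0 - 3.255.255.255) -> Loopback0
  3.80.0.0/12 (3.80.0.0 - 3.95.255.255) -> Vlan20
  3.80.0.0/14 (3.80.0.0 - 3.83.255.255) -> wlan1
More-specific entries that do NOT match:
  3.83.175.64/28 (3.83.175.64 - 3.83.175.79) does not contain 3.83.175.94
  3.83.174.0/24 (3.83.174.0 - 3.83.174.255) does not contain 3.83.175.94
  3.83.168.0/22 (3.83.168.0 - 3.83.171.255) does not contain 3.83.175.94
  3.82.128.0/17 (3.82.128.0 - 3.82.255.255) does not contain 3.83.175.94
  3.19.0.0/16 (3.19.0.0 - 3.19.255.255) does not contain 3.83.175.94
Longest matching prefix is /14 -> interface wlan1.

wlan1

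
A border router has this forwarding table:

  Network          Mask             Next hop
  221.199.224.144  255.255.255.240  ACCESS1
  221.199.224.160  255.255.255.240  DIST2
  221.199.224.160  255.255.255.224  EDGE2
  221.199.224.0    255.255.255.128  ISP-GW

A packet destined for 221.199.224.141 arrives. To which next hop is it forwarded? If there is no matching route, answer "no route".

No entry's prefix contains 221.199.224.141; there is no default route.

no route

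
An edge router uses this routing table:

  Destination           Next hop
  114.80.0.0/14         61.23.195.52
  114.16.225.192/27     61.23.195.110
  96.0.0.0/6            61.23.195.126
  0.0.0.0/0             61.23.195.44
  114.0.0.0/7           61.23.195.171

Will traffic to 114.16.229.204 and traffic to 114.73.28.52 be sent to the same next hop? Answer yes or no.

yes

114.16.229.204: longest match 114.0.0.0/7 -> 61.23.195.171
114.73.28.52: longest match 114.0.0.0/7 -> 61.23.195.171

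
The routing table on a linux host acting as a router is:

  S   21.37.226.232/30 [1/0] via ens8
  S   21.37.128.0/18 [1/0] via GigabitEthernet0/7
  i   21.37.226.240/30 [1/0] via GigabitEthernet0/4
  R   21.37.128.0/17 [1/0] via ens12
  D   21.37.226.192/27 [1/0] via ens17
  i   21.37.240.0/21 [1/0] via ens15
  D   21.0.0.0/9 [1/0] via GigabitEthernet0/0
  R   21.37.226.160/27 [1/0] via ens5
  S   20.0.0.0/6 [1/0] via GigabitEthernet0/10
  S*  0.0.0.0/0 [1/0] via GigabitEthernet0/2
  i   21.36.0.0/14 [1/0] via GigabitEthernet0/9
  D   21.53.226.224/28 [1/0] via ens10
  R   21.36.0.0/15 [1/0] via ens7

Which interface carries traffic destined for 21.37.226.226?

ens12

Routes whose prefix contains 21.37.226.226:
  0.0.0.0/0 (default, matches everything) -> GigabitEthernet0/2
  20.0.0.0/6 (20.0.0.0 - 23.255.255.255) -> GigabitEthernet0/10
  21.0.0.0/9 (21.0.0.0 - 21.127.255.255) -> GigabitEthernet0/0
  21.36.0.0/14 (21.36.0.0 - 21.39.255.255) -> GigabitEthernet0/9
  21.36.0.0/15 (21.36.0.0 - 21.37.255.255) -> ens7
  21.37.128.0/17 (21.37.128.0 - 21.37.255.255) -> ens12
More-specific entries that do NOT match:
  21.37.226.232/30 (21.37.226.232 - 21.37.226.235) does not contain 21.37.226.226
  21.37.226.240/30 (21.37.226.240 - 21.37.226.243) does not contain 21.37.226.226
  21.53.226.224/28 (21.53.226.224 - 21.53.226.239) does not contain 21.37.226.226
  21.37.226.192/27 (21.37.226.192 - 21.37.226.223) does not contain 21.37.226.226
  21.37.226.160/27 (21.37.226.160 - 21.37.226.191) does not contain 21.37.226.226
  21.37.240.0/21 (21.37.240.0 - 21.37.247.255) does not contain 21.37.226.226
  21.37.128.0/18 (21.37.128.0 - 21.37.191.255) does not contain 21.37.226.226
Longest matching prefix is /17 -> interface ens12.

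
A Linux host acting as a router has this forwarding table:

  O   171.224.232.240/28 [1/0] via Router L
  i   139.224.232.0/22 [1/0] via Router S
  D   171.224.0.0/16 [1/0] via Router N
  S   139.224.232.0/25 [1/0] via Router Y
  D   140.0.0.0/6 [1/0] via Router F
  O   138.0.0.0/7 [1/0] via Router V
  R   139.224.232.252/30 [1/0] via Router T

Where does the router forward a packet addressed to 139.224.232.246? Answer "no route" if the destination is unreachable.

Routes whose prefix contains 139.224.232.246:
  138.0.0.0/7 (138.0.0.0 - 139.255.255.255) -> Router V
  139.224.232.0/22 (139.224.232.0 - 139.224.235.255) -> Router S
More-specific entries that do NOT match:
  139.224.232.252/30 (139.224.232.252 - 139.224.232.255) does not contain 139.224.232.246
  171.224.232.240/28 (171.224.232.240 - 171.224.232.255) does not contain 139.224.232.246
  139.224.232.0/25 (139.224.232.0 - 139.224.232.127) does not contain 139.224.232.246
Longest matching prefix is /22 -> next hop Router S.

Router S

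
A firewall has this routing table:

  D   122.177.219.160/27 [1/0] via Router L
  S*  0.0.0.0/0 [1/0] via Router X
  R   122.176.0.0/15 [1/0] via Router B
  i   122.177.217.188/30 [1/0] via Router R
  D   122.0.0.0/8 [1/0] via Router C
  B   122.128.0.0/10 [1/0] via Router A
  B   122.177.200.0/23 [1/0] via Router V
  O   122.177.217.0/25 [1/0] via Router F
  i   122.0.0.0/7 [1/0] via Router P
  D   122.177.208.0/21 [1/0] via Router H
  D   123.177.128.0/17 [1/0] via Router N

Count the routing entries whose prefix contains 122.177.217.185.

Prefixes containing 122.177.217.185:
  0.0.0.0/0 (default, matches everything)
  122.0.0.0/7 (122.0.0.0 - 123.255.255.255)
  122.0.0.0/8 (122.0.0.0 - 122.255.255.255)
  122.128.0.0/10 (122.128.0.0 - 122.191.255.255)
  122.176.0.0/15 (122.176.0.0 - 122.177.255.255)
Total matching entries: 5.

5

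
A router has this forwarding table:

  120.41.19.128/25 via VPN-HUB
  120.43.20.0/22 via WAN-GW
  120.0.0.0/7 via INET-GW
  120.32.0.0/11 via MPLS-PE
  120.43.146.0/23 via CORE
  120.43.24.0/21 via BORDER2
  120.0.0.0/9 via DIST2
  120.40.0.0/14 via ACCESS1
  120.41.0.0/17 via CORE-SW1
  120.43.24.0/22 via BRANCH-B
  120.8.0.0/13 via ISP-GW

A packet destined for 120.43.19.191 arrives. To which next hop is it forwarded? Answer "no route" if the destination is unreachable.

ACCESS1

Routes whose prefix contains 120.43.19.191:
  120.0.0.0/7 (120.0.0.0 - 121.255.255.255) -> INET-GW
  120.0.0.0/9 (120.0.0.0 - 120.127.255.255) -> DIST2
  120.32.0.0/11 (120.32.0.0 - 120.63.255.255) -> MPLS-PE
  120.40.0.0/14 (120.40.0.0 - 120.43.255.255) -> ACCESS1
More-specific entries that do NOT match:
  120.41.19.128/25 (120.41.19.128 - 120.41.19.255) does not contain 120.43.19.191
  120.43.146.0/23 (120.43.146.0 - 120.43.147.255) does not contain 120.43.19.191
  120.43.20.0/22 (120.43.20.0 - 120.43.23.255) does not contain 120.43.19.191
  120.43.24.0/22 (120.43.24.0 - 120.43.27.255) does not contain 120.43.19.191
  120.43.24.0/21 (120.43.24.0 - 120.43.31.255) does not contain 120.43.19.191
  120.41.0.0/17 (120.41.0.0 - 120.41.127.255) does not contain 120.43.19.191
Longest matching prefix is /14 -> next hop ACCESS1.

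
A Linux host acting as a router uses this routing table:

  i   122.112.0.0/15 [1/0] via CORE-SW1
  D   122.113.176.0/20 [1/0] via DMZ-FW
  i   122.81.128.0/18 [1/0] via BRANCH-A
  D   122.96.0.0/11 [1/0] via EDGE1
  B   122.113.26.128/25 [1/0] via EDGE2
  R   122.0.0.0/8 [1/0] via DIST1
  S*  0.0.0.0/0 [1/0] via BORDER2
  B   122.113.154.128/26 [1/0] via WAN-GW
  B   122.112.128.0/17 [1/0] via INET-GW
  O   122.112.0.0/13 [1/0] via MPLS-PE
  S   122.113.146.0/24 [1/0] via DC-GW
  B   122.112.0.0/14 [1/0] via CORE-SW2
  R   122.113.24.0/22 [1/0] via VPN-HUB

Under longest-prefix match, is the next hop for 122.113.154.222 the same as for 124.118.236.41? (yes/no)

no

122.113.154.222: longest match 122.112.0.0/15 -> CORE-SW1
124.118.236.41: longest match 0.0.0.0/0 -> BORDER2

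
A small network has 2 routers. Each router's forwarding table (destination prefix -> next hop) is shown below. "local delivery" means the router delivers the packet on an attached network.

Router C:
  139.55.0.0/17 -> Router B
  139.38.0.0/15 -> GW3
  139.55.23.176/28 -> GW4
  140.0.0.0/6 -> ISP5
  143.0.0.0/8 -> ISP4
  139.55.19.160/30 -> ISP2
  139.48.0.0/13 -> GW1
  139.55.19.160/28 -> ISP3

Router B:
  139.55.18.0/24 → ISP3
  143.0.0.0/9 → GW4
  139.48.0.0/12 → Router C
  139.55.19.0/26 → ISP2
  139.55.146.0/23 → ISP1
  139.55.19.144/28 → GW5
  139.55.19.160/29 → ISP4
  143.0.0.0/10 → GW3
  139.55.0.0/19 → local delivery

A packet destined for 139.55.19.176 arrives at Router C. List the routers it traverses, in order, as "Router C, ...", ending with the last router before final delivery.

At Router C: longest match for 139.55.19.176 is 139.55.0.0/17 -> Router B
At Router B: longest match for 139.55.19.176 is 139.55.0.0/19 -> local delivery

Router C, Router B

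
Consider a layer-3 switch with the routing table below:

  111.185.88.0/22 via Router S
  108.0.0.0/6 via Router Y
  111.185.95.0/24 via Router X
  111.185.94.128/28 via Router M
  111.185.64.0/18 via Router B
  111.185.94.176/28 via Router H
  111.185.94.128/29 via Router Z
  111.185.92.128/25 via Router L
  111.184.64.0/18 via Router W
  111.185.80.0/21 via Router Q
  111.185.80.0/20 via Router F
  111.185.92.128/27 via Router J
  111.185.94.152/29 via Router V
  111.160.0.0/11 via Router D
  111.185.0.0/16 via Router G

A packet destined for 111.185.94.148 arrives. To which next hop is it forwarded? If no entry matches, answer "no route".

Router F

Routes whose prefix contains 111.185.94.148:
  108.0.0.0/6 (108.0.0.0 - 111.255.255.255) -> Router Y
  111.160.0.0/11 (111.160.0.0 - 111.191.255.255) -> Router D
  111.185.0.0/16 (111.185.0.0 - 111.185.255.255) -> Router G
  111.185.64.0/18 (111.185.64.0 - 111.185.127.255) -> Router B
  111.185.80.0/20 (111.185.80.0 - 111.185.95.255) -> Router F
More-specific entries that do NOT match:
  111.185.94.128/29 (111.185.94.128 - 111.185.94.135) does not contain 111.185.94.148
  111.185.94.152/29 (111.185.94.152 - 111.185.94.159) does not contain 111.185.94.148
  111.185.94.128/28 (111.185.94.128 - 111.185.94.143) does not contain 111.185.94.148
  111.185.94.176/28 (111.185.94.176 - 111.185.94.191) does not contain 111.185.94.148
  111.185.92.128/27 (111.185.92.128 - 111.185.92.159) does not contain 111.185.94.148
  111.185.92.128/25 (111.185.92.128 - 111.185.92.255) does not contain 111.185.94.148
  111.185.95.0/24 (111.185.95.0 - 111.185.95.255) does not contain 111.185.94.148
  111.185.88.0/22 (111.185.88.0 - 111.185.91.255) does not contain 111.185.94.148
  111.185.80.0/21 (111.185.80.0 - 111.185.87.255) does not contain 111.185.94.148
Longest matching prefix is /20 -> next hop Router F.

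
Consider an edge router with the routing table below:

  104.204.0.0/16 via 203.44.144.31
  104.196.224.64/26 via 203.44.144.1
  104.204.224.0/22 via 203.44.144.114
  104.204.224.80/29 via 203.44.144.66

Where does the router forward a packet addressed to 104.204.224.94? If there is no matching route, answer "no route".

Routes whose prefix contains 104.204.224.94:
  104.204.0.0/16 (104.204.0.0 - 104.204.255.255) -> 203.44.144.31
  104.204.224.0/22 (104.204.224.0 - 104.204.227.255) -> 203.44.144.114
More-specific entries that do NOT match:
  104.204.224.80/29 (104.204.224.80 - 104.204.224.87) does not contain 104.204.224.94
  104.196.224.64/26 (104.196.224.64 - 104.196.224.127) does not contain 104.204.224.94
Longest matching prefix is /22 -> next hop 203.44.144.114.

203.44.144.114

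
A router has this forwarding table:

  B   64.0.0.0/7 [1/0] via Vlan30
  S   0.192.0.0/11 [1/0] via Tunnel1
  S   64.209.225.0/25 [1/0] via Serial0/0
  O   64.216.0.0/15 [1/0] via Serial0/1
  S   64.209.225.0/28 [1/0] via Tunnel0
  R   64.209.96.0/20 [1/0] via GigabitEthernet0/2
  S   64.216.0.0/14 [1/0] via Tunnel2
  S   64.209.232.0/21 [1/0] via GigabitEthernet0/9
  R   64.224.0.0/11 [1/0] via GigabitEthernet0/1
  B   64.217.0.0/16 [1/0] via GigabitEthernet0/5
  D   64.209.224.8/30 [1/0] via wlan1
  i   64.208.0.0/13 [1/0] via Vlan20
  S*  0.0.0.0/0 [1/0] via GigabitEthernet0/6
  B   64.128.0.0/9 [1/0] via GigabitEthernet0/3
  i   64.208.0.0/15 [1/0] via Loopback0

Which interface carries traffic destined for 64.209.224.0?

Routes whose prefix contains 64.209.224.0:
  0.0.0.0/0 (default, matches everything) -> GigabitEthernet0/6
  64.0.0.0/7 (64.0.0.0 - 65.255.255.255) -> Vlan30
  64.128.0.0/9 (64.128.0.0 - 64.255.255.255) -> GigabitEthernet0/3
  64.208.0.0/13 (64.208.0.0 - 64.215.255.255) -> Vlan20
  64.208.0.0/15 (64.208.0.0 - 64.209.255.255) -> Loopback0
More-specific entries that do NOT match:
  64.209.224.8/30 (64.209.224.8 - 64.209.224.11) does not contain 64.209.224.0
  64.209.225.0/28 (64.209.225.0 - 64.209.225.15) does not contain 64.209.224.0
  64.209.225.0/25 (64.209.225.0 - 64.209.225.127) does not contain 64.209.224.0
  64.209.232.0/21 (64.209.232.0 - 64.209.239.255) does not contain 64.209.224.0
  64.209.96.0/20 (64.209.96.0 - 64.209.111.255) does not contain 64.209.224.0
  64.217.0.0/16 (64.217.0.0 - 64.217.255.255) does not contain 64.209.224.0
Longest matching prefix is /15 -> interface Loopback0.

Loopback0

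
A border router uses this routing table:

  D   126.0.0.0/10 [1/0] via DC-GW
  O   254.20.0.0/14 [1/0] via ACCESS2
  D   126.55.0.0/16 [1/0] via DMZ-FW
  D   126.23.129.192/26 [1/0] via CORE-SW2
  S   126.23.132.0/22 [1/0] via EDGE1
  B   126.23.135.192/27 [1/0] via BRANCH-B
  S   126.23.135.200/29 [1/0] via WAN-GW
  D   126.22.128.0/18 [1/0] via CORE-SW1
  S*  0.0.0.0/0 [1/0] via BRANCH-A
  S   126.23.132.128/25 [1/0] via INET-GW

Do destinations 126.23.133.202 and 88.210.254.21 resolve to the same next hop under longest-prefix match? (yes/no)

no

126.23.133.202: longest match 126.23.132.0/22 -> EDGE1
88.210.254.21: longest match 0.0.0.0/0 -> BRANCH-A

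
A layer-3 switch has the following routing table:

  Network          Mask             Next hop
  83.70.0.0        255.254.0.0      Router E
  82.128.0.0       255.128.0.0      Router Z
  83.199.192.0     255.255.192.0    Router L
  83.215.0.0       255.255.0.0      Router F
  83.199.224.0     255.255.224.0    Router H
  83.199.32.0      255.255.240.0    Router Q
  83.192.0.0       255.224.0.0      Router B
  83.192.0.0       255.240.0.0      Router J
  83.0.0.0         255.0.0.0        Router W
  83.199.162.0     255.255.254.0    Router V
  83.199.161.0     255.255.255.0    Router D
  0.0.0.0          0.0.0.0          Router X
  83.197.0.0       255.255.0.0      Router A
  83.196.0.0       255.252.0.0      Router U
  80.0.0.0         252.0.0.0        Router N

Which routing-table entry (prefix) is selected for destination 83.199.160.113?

Entries matching 83.199.160.113:
  0.0.0.0/0 (default, matches everything)
  80.0.0.0/6 (80.0.0.0 - 83.255.255.255)
  83.0.0.0/8 (83.0.0.0 - 83.255.255.255)
  83.192.0.0/11 (83.192.0.0 - 83.223.255.255)
  83.192.0.0/12 (83.192.0.0 - 83.207.255.255)
  83.196.0.0/14 (83.196.0.0 - 83.199.255.255)
Most specific is 83.196.0.0/14.

83.196.0.0/14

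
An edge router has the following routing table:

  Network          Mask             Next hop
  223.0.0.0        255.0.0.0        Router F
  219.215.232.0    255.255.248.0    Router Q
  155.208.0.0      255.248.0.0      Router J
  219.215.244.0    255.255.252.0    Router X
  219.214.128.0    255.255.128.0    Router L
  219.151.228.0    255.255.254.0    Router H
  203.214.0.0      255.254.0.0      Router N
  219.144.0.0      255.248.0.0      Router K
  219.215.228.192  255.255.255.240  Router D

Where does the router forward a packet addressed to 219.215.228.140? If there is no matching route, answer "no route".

no route

No entry's prefix contains 219.215.228.140; there is no default route.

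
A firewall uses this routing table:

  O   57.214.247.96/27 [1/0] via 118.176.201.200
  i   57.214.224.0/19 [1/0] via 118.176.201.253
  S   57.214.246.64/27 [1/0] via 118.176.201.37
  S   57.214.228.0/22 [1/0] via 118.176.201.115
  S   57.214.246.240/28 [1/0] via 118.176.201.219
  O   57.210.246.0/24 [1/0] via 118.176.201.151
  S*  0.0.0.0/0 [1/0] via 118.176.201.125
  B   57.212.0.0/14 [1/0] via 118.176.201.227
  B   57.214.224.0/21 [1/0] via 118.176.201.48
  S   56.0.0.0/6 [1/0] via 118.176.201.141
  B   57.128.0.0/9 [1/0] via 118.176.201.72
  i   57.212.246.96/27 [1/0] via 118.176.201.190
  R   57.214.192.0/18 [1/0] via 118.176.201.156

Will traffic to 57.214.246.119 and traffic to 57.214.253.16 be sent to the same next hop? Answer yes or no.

57.214.246.119: longest match 57.214.224.0/19 -> 118.176.201.253
57.214.253.16: longest match 57.214.224.0/19 -> 118.176.201.253

yes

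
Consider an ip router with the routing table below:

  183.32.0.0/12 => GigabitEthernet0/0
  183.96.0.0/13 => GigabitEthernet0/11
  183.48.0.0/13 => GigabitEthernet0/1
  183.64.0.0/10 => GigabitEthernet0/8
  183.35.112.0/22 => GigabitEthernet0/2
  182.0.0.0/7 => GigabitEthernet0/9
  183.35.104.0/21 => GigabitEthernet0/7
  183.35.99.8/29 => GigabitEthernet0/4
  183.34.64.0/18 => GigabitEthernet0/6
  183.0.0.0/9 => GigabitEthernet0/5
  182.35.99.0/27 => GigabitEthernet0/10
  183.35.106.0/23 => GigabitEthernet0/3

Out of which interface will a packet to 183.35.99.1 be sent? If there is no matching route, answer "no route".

GigabitEthernet0/0

Routes whose prefix contains 183.35.99.1:
  182.0.0.0/7 (182.0.0.0 - 183.255.255.255) -> GigabitEthernet0/9
  183.0.0.0/9 (183.0.0.0 - 183.127.255.255) -> GigabitEthernet0/5
  183.32.0.0/12 (183.32.0.0 - 183.47.255.255) -> GigabitEthernet0/0
More-specific entries that do NOT match:
  183.35.99.8/29 (183.35.99.8 - 183.35.99.15) does not contain 183.35.99.1
  182.35.99.0/27 (182.35.99.0 - 182.35.99.31) does not contain 183.35.99.1
  183.35.106.0/23 (183.35.106.0 - 183.35.107.255) does not contain 183.35.99.1
  183.35.112.0/22 (183.35.112.0 - 183.35.115.255) does not contain 183.35.99.1
  183.35.104.0/21 (183.35.104.0 - 183.35.111.255) does not contain 183.35.99.1
  183.34.64.0/18 (183.34.64.0 - 183.34.127.255) does not contain 183.35.99.1
  183.96.0.0/13 (183.96.0.0 - 183.103.255.255) does not contain 183.35.99.1
  183.48.0.0/13 (183.48.0.0 - 183.55.255.255) does not contain 183.35.99.1
Longest matching prefix is /12 -> interface GigabitEthernet0/0.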